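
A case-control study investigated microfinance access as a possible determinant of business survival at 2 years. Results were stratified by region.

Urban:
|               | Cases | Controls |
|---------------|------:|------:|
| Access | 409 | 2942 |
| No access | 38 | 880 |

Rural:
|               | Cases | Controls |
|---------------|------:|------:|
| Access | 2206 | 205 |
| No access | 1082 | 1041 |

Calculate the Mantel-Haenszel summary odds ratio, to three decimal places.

7.866

OR_MH = Σ(aᵢdᵢ/nᵢ) / Σ(bᵢcᵢ/nᵢ), where nᵢ is the stratum total.
Stratum 1 (Urban): n = 4269; a·d/n = 409·880/4269 = 84.3101; b·c/n = 2942·38/4269 = 26.1879
Stratum 2 (Rural): n = 4534; a·d/n = 2206·1041/4534 = 506.4945; b·c/n = 205·1082/4534 = 48.9215
OR_MH = (84.3101 + 506.4945) / (26.1879 + 48.9215) = 590.8046 / 75.1093 = 7.86593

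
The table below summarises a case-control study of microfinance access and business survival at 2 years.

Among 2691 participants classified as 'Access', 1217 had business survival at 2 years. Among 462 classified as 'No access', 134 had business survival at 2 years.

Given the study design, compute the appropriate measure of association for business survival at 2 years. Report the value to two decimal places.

2.02

From the description: a = 1217, b = 1474, c = 134, d = 328.
This is a case-control study: participants were sampled on outcome status, so risks in the source population cannot be estimated directly — relative risk is not valid here. The odds ratio is the appropriate measure.
OR = (a·d)/(b·c) = (1217 × 328) / (1474 × 134) = 399176 / 197516 = 2.02098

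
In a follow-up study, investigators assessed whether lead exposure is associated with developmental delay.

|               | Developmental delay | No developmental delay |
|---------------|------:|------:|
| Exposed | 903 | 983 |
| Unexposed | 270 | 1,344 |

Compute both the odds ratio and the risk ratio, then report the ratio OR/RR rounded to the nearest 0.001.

Cells: a = 903, b = 983, c = 270, d = 1344.
OR = (903·1344)/(983·270) = 1213632/265410 = 4.57267
Risk in exposed = 903/1886 = 0.47879; risk in unexposed = 270/1614 = 0.16729; RR = 2.86211
OR/RR = 4.57267 / 2.86211 = 1.59766
The outcome is not rare, so the OR lies further from 1 than the RR.

1.598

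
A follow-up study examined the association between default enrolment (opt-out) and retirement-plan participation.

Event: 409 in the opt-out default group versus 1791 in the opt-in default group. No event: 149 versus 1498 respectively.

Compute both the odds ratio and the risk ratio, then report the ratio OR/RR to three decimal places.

From the description: a = 409, b = 149, c = 1791, d = 1498.
OR = (409·1498)/(149·1791) = 612682/266859 = 2.29590
Risk in exposed = 409/558 = 0.73297; risk in unexposed = 1791/3289 = 0.54454; RR = 1.34604
OR/RR = 2.29590 / 1.34604 = 1.70567
The outcome is not rare, so the OR lies further from 1 than the RR.

1.706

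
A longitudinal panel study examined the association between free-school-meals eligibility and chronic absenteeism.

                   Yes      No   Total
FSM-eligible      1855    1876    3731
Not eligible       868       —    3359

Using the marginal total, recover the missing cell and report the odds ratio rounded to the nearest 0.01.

The missing cell is in the unexposed row: 3359 − 868 = 2491.
So a = 1855, b = 1876, c = 868, d = 2491.
OR = (a·d)/(b·c) = (1855 × 2491) / (1876 × 868) = 4620805 / 1628368 = 2.83769

2.84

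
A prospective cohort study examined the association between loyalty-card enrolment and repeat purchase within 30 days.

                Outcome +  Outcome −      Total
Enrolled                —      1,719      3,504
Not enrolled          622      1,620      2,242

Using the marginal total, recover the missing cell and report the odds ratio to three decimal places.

2.704

The missing cell is in the exposed row: 3504 − 1719 = 1785.
So a = 1785, b = 1719, c = 622, d = 1620.
OR = (a·d)/(b·c) = (1785 × 1620) / (1719 × 622) = 2891700 / 1069218 = 2.70450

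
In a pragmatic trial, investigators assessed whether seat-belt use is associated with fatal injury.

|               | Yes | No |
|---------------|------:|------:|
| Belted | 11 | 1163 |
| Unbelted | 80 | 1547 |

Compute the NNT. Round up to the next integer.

26

Risk in treated group = 11/1174 = 0.00937; risk in control = 80/1627 = 0.04917.
Absolute risk reduction = 0.04917 − 0.00937 = 0.03980
NNT = 1 / ARR = 1 / 0.03980 = 25.125 → round up → 26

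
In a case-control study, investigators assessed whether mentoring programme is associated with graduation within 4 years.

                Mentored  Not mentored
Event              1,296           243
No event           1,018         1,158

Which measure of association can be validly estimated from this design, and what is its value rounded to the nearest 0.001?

Reading the table with exposure as columns: a = 1296 (Mentored, case), b = 1018 (Mentored, non-case), c = 243 (Not mentored, case), d = 1158.
This is a case-control study: participants were sampled on outcome status, so risks in the source population cannot be estimated directly — relative risk is not valid here. The odds ratio is the appropriate measure.
OR = (a·d)/(b·c) = (1296 × 1158) / (1018 × 243) = 1500768 / 247374 = 6.06680

6.067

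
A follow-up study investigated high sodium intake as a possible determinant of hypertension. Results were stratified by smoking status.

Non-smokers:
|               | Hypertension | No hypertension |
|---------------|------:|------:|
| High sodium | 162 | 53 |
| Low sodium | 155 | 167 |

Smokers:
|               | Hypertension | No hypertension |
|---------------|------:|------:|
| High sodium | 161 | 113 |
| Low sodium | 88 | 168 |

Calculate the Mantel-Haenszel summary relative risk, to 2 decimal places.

RR_MH = Σ(aᵢ·n₀ᵢ/nᵢ) / Σ(cᵢ·n₁ᵢ/nᵢ), with n₁ᵢ = aᵢ+bᵢ (exposed), n₀ᵢ = cᵢ+dᵢ (unexposed), nᵢ = n₁ᵢ+n₀ᵢ.
Stratum 1 (Non-smokers): n₁ = 215, n₀ = 322, n = 537; a·n₀/n = 162·322/537 = 97.1397; c·n₁/n = 155·215/537 = 62.0577
Stratum 2 (Smokers): n₁ = 274, n₀ = 256, n = 530; a·n₀/n = 161·256/530 = 77.7660; c·n₁/n = 88·274/530 = 45.4943
RR_MH = (97.1397 + 77.7660) / (62.0577 + 45.4943) = 174.9057 / 107.5521 = 1.62624

1.63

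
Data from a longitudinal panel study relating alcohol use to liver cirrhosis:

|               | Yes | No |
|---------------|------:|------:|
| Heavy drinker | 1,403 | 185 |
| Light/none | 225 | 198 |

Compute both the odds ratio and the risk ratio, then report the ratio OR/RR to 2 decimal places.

4.02

Cells: a = 1403, b = 185, c = 225, d = 198.
OR = (1403·198)/(185·225) = 277794/41625 = 6.67373
Risk in exposed = 1403/1588 = 0.88350; risk in unexposed = 225/423 = 0.53191; RR = 1.66098
OR/RR = 6.67373 / 1.66098 = 4.01794
The outcome is not rare, so the OR lies further from 1 than the RR.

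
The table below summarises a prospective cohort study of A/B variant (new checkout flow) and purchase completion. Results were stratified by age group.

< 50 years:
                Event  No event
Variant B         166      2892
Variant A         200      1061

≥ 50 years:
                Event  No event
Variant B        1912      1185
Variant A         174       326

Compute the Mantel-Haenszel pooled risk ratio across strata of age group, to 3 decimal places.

RR_MH = Σ(aᵢ·n₀ᵢ/nᵢ) / Σ(cᵢ·n₁ᵢ/nᵢ), with n₁ᵢ = aᵢ+bᵢ (exposed), n₀ᵢ = cᵢ+dᵢ (unexposed), nᵢ = n₁ᵢ+n₀ᵢ.
Stratum 1 (< 50 years): n₁ = 3058, n₀ = 1261, n = 4319; a·n₀/n = 166·1261/4319 = 48.4663; c·n₁/n = 200·3058/4319 = 141.6069
Stratum 2 (≥ 50 years): n₁ = 3097, n₀ = 500, n = 3597; a·n₀/n = 1912·500/3597 = 265.7770; c·n₁/n = 174·3097/3597 = 149.8132
RR_MH = (48.4663 + 265.7770) / (141.6069 + 149.8132) = 314.2433 / 291.4200 = 1.07832

1.078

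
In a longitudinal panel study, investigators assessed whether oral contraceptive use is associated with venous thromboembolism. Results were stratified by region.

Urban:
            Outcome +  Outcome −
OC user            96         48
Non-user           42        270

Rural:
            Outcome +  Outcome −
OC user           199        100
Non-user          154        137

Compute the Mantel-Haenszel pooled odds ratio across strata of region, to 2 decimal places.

OR_MH = Σ(aᵢdᵢ/nᵢ) / Σ(bᵢcᵢ/nᵢ), where nᵢ is the stratum total.
Stratum 1 (Urban): n = 456; a·d/n = 96·270/456 = 56.8421; b·c/n = 48·42/456 = 4.4211
Stratum 2 (Rural): n = 590; a·d/n = 199·137/590 = 46.2085; b·c/n = 100·154/590 = 26.1017
OR_MH = (56.8421 + 46.2085) / (4.4211 + 26.1017) = 103.0506 / 30.5227 = 3.37619

3.38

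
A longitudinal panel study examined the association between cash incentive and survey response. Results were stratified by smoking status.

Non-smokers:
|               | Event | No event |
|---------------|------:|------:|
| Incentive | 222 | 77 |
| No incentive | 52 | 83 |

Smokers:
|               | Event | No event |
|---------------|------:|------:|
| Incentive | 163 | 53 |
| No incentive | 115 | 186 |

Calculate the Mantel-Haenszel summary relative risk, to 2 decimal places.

RR_MH = Σ(aᵢ·n₀ᵢ/nᵢ) / Σ(cᵢ·n₁ᵢ/nᵢ), with n₁ᵢ = aᵢ+bᵢ (exposed), n₀ᵢ = cᵢ+dᵢ (unexposed), nᵢ = n₁ᵢ+n₀ᵢ.
Stratum 1 (Non-smokers): n₁ = 299, n₀ = 135, n = 434; a·n₀/n = 222·135/434 = 69.0553; c·n₁/n = 52·299/434 = 35.8249
Stratum 2 (Smokers): n₁ = 216, n₀ = 301, n = 517; a·n₀/n = 163·301/517 = 94.8994; c·n₁/n = 115·216/517 = 48.0464
RR_MH = (69.0553 + 94.8994) / (35.8249 + 48.0464) = 163.9547 / 83.8713 = 1.95484

1.95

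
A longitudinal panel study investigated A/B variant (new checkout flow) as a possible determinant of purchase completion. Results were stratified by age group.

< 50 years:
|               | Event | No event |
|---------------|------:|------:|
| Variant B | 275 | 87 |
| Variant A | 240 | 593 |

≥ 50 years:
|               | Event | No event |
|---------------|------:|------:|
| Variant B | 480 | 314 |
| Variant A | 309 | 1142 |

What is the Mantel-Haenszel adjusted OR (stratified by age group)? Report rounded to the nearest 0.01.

OR_MH = Σ(aᵢdᵢ/nᵢ) / Σ(bᵢcᵢ/nᵢ), where nᵢ is the stratum total.
Stratum 1 (< 50 years): n = 1195; a·d/n = 275·593/1195 = 136.4644; b·c/n = 87·240/1195 = 17.4728
Stratum 2 (≥ 50 years): n = 2245; a·d/n = 480·1142/2245 = 244.1693; b·c/n = 314·309/2245 = 43.2187
OR_MH = (136.4644 + 244.1693) / (17.4728 + 43.2187) = 380.6337 / 60.6915 = 6.27161

6.27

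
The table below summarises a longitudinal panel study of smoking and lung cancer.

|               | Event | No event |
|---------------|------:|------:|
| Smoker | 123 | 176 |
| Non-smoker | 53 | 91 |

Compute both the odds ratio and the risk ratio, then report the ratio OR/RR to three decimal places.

1.074

Cells: a = 123, b = 176, c = 53, d = 91.
OR = (123·91)/(176·53) = 11193/9328 = 1.19994
Risk in exposed = 123/299 = 0.41137; risk in unexposed = 53/144 = 0.36806; RR = 1.11769
OR/RR = 1.19994 / 1.11769 = 1.07359
The outcome is not rare, so the OR lies further from 1 than the RR.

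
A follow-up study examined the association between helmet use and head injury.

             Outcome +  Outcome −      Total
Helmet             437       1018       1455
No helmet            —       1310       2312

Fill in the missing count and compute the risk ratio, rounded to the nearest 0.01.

0.69

The missing cell is in the unexposed row: 2312 − 1310 = 1002.
So a = 437, b = 1018, c = 1002, d = 1310.
RR = [a/(a+b)] / [c/(c+d)] = (437/1455) / (1002/2312) = 0.30034/0.43339 = 0.69301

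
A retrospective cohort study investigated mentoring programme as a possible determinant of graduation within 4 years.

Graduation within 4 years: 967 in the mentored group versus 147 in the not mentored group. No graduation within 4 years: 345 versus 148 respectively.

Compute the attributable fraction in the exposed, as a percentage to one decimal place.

From the description: a = 967, b = 345, c = 147, d = 148.
Risk in exposed = 967/1312 = 0.73704; risk in unexposed = 147/295 = 0.49831.
RR = 0.73704/0.49831 = 1.47910
AR% = (RR − 1)/RR × 100 = (1.47910 − 1)/1.47910 × 100 = 32.3913%

32.4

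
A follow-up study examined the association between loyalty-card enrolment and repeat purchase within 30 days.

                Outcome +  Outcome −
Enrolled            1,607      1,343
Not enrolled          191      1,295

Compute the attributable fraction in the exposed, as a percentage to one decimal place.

Cells: a = 1607, b = 1343, c = 191, d = 1295.
Risk in exposed = 1607/2950 = 0.54475; risk in unexposed = 191/1486 = 0.12853.
RR = 0.54475/0.12853 = 4.23818
AR% = (RR − 1)/RR × 100 = (4.23818 − 1)/4.23818 × 100 = 76.4050%

76.4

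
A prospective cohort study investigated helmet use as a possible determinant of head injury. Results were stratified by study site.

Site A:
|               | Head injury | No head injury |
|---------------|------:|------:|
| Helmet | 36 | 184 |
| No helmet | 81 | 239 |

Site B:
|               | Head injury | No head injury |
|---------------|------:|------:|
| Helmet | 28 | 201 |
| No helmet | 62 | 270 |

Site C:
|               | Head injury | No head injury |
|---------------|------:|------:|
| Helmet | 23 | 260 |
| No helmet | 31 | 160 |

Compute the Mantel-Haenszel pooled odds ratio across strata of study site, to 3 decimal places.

0.556

OR_MH = Σ(aᵢdᵢ/nᵢ) / Σ(bᵢcᵢ/nᵢ), where nᵢ is the stratum total.
Stratum 1 (Site A): n = 540; a·d/n = 36·239/540 = 15.9333; b·c/n = 184·81/540 = 27.6000
Stratum 2 (Site B): n = 561; a·d/n = 28·270/561 = 13.4759; b·c/n = 201·62/561 = 22.2139
Stratum 3 (Site C): n = 474; a·d/n = 23·160/474 = 7.7637; b·c/n = 260·31/474 = 17.0042
OR_MH = (15.9333 + 13.4759 + 7.7637) / (27.6000 + 22.2139 + 17.0042) = 37.1730 / 66.8181 = 0.55633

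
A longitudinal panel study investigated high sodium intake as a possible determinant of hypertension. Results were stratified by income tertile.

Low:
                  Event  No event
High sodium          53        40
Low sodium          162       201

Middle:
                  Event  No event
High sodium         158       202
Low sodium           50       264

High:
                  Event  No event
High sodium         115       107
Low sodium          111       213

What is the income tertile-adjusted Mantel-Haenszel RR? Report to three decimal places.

1.755

RR_MH = Σ(aᵢ·n₀ᵢ/nᵢ) / Σ(cᵢ·n₁ᵢ/nᵢ), with n₁ᵢ = aᵢ+bᵢ (exposed), n₀ᵢ = cᵢ+dᵢ (unexposed), nᵢ = n₁ᵢ+n₀ᵢ.
Stratum 1 (Low): n₁ = 93, n₀ = 363, n = 456; a·n₀/n = 53·363/456 = 42.1908; c·n₁/n = 162·93/456 = 33.0395
Stratum 2 (Middle): n₁ = 360, n₀ = 314, n = 674; a·n₀/n = 158·314/674 = 73.6083; c·n₁/n = 50·360/674 = 26.7062
Stratum 3 (High): n₁ = 222, n₀ = 324, n = 546; a·n₀/n = 115·324/546 = 68.2418; c·n₁/n = 111·222/546 = 45.1319
RR_MH = (42.1908 + 73.6083 + 68.2418) / (33.0395 + 26.7062 + 45.1319) = 184.0409 / 104.8776 = 1.75482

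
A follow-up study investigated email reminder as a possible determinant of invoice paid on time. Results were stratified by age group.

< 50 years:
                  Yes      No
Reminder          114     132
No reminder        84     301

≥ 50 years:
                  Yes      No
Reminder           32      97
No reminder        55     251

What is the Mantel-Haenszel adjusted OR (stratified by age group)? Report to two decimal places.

2.44

OR_MH = Σ(aᵢdᵢ/nᵢ) / Σ(bᵢcᵢ/nᵢ), where nᵢ is the stratum total.
Stratum 1 (< 50 years): n = 631; a·d/n = 114·301/631 = 54.3803; b·c/n = 132·84/631 = 17.5721
Stratum 2 (≥ 50 years): n = 435; a·d/n = 32·251/435 = 18.4644; b·c/n = 97·55/435 = 12.2644
OR_MH = (54.3803 + 18.4644) / (17.5721 + 12.2644) = 72.8447 / 29.8365 = 2.44147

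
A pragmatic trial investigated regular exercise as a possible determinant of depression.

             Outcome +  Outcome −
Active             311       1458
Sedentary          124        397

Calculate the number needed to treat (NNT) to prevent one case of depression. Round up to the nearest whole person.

Risk in treated group = 311/1769 = 0.17581; risk in control = 124/521 = 0.23800.
Absolute risk reduction = 0.23800 − 0.17581 = 0.06220
NNT = 1 / ARR = 1 / 0.06220 = 16.078 → round up → 17

17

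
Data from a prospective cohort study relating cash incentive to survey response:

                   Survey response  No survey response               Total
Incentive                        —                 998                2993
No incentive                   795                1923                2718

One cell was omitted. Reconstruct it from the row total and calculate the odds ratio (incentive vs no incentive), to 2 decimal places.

The missing cell is in the exposed row: 2993 − 998 = 1995.
So a = 1995, b = 998, c = 795, d = 1923.
OR = (a·d)/(b·c) = (1995 × 1923) / (998 × 795) = 3836385 / 793410 = 4.83531

4.84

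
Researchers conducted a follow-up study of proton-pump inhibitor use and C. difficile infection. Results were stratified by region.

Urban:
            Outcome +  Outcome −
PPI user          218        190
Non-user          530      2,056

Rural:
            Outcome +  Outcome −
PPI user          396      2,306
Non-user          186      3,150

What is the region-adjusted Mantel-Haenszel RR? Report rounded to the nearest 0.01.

2.62

RR_MH = Σ(aᵢ·n₀ᵢ/nᵢ) / Σ(cᵢ·n₁ᵢ/nᵢ), with n₁ᵢ = aᵢ+bᵢ (exposed), n₀ᵢ = cᵢ+dᵢ (unexposed), nᵢ = n₁ᵢ+n₀ᵢ.
Stratum 1 (Urban): n₁ = 408, n₀ = 2586, n = 2994; a·n₀/n = 218·2586/2994 = 188.2926; c·n₁/n = 530·408/2994 = 72.2244
Stratum 2 (Rural): n₁ = 2702, n₀ = 3336, n = 6038; a·n₀/n = 396·3336/6038 = 218.7903; c·n₁/n = 186·2702/6038 = 83.2348
RR_MH = (188.2926 + 218.7903) / (72.2244 + 83.2348) = 407.0829 / 155.4593 = 2.61858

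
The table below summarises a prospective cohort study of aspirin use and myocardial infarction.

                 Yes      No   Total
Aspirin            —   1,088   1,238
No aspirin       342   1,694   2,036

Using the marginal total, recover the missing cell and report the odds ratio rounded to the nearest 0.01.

The missing cell is in the exposed row: 1238 − 1088 = 150.
So a = 150, b = 1088, c = 342, d = 1694.
OR = (a·d)/(b·c) = (150 × 1694) / (1088 × 342) = 254100 / 372096 = 0.68289

0.68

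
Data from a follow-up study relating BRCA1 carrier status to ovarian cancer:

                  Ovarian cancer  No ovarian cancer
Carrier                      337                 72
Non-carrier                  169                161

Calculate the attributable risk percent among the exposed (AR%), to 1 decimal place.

37.8

Cells: a = 337, b = 72, c = 169, d = 161.
Risk in exposed = 337/409 = 0.82396; risk in unexposed = 169/330 = 0.51212.
RR = 0.82396/0.51212 = 1.60892
AR% = (RR − 1)/RR × 100 = (1.60892 − 1)/1.60892 × 100 = 37.8464%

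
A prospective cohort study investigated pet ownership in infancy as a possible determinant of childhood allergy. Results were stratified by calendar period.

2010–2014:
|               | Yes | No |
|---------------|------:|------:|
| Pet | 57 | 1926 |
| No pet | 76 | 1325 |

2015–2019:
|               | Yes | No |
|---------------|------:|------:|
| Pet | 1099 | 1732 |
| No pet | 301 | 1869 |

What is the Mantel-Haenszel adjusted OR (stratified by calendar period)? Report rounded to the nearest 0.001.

2.936

OR_MH = Σ(aᵢdᵢ/nᵢ) / Σ(bᵢcᵢ/nᵢ), where nᵢ is the stratum total.
Stratum 1 (2010–2014): n = 3384; a·d/n = 57·1325/3384 = 22.3183; b·c/n = 1926·76/3384 = 43.2553
Stratum 2 (2015–2019): n = 5001; a·d/n = 1099·1869/5001 = 410.7241; b·c/n = 1732·301/5001 = 104.2456
OR_MH = (22.3183 + 410.7241) / (43.2553 + 104.2456) = 433.0423 / 147.5009 = 2.93586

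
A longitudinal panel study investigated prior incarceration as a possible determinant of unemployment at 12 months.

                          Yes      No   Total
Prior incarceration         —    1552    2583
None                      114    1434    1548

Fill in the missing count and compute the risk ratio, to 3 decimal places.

5.420

The missing cell is in the exposed row: 2583 − 1552 = 1031.
So a = 1031, b = 1552, c = 114, d = 1434.
RR = [a/(a+b)] / [c/(c+d)] = (1031/2583) / (114/1548) = 0.39915/0.07364 = 5.42001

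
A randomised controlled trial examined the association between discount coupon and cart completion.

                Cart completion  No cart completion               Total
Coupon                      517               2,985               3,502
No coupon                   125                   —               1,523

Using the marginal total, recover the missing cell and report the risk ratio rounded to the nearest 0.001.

1.799

The missing cell is in the unexposed row: 1523 − 125 = 1398.
So a = 517, b = 2985, c = 125, d = 1398.
RR = [a/(a+b)] / [c/(c+d)] = (517/3502) / (125/1523) = 0.14763/0.08207 = 1.79872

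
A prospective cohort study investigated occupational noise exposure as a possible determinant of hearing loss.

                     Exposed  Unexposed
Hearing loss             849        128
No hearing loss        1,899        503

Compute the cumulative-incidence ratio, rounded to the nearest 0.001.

Reading the table with exposure as columns: a = 849 (Exposed, case), b = 1899 (Exposed, non-case), c = 128 (Unexposed, case), d = 503.
Risk in exposed = 849/2748 = 0.30895; risk in unexposed = 128/631 = 0.20285.
RR = 0.30895 / 0.20285 = 1.52304
The risk among the exposed is 1.52 times that among the unexposed.

1.523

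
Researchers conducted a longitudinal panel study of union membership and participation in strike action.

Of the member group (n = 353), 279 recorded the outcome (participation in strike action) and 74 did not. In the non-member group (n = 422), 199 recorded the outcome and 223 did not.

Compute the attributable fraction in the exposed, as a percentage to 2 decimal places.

From the description: a = 279, b = 74, c = 199, d = 223.
Risk in exposed = 279/353 = 0.79037; risk in unexposed = 199/422 = 0.47156.
RR = 0.79037/0.47156 = 1.67606
AR% = (RR − 1)/RR × 100 = (1.67606 − 1)/1.67606 × 100 = 40.3362%

40.34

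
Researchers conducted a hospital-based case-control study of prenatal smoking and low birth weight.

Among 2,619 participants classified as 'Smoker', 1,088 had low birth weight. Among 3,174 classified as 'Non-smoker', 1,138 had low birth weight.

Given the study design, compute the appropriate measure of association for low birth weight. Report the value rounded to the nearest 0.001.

1.271

From the description: a = 1088, b = 1531, c = 1138, d = 2036.
This is a hospital-based case-control study: participants were sampled on outcome status, so risks in the source population cannot be estimated directly — relative risk is not valid here. The odds ratio is the appropriate measure.
OR = (a·d)/(b·c) = (1088 × 2036) / (1531 × 1138) = 2215168 / 1742278 = 1.27142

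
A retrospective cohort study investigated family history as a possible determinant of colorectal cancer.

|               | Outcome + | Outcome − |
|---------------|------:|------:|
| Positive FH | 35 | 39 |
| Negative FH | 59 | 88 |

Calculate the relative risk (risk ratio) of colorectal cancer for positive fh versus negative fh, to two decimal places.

Cells: a = 35, b = 39, c = 59, d = 88.
Risk in exposed = 35/74 = 0.47297; risk in unexposed = 59/147 = 0.40136.
RR = 0.47297 / 0.40136 = 1.17842
The risk among the exposed is 1.18 times that among the unexposed.

1.18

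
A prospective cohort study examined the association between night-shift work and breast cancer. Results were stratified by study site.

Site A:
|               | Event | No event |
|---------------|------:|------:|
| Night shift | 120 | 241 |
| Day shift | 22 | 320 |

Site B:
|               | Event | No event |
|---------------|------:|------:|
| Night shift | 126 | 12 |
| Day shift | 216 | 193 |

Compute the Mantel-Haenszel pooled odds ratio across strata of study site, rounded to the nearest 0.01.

8.07

OR_MH = Σ(aᵢdᵢ/nᵢ) / Σ(bᵢcᵢ/nᵢ), where nᵢ is the stratum total.
Stratum 1 (Site A): n = 703; a·d/n = 120·320/703 = 54.6230; b·c/n = 241·22/703 = 7.5420
Stratum 2 (Site B): n = 547; a·d/n = 126·193/547 = 44.4570; b·c/n = 12·216/547 = 4.7386
OR_MH = (54.6230 + 44.4570) / (7.5420 + 4.7386) = 99.0801 / 12.2805 = 8.06806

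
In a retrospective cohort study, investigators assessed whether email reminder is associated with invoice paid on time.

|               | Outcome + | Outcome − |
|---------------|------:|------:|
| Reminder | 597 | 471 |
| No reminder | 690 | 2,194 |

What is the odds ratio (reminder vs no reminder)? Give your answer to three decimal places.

4.030

Cells: a = 597, b = 471, c = 690, d = 2194.
OR = (a·d)/(b·c) = (597 × 2194) / (471 × 690) = 1309818 / 324990 = 4.03033
The odds of invoice paid on time are about 4.03 times as high in the reminder group.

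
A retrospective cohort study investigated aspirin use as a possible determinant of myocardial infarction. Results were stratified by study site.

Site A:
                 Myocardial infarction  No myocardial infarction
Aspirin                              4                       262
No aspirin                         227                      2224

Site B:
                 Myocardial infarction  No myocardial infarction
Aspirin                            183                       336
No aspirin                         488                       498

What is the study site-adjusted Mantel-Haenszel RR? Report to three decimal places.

RR_MH = Σ(aᵢ·n₀ᵢ/nᵢ) / Σ(cᵢ·n₁ᵢ/nᵢ), with n₁ᵢ = aᵢ+bᵢ (exposed), n₀ᵢ = cᵢ+dᵢ (unexposed), nᵢ = n₁ᵢ+n₀ᵢ.
Stratum 1 (Site A): n₁ = 266, n₀ = 2451, n = 2717; a·n₀/n = 4·2451/2717 = 3.6084; c·n₁/n = 227·266/2717 = 22.2238
Stratum 2 (Site B): n₁ = 519, n₀ = 986, n = 1505; a·n₀/n = 183·986/1505 = 119.8924; c·n₁/n = 488·519/1505 = 168.2870
RR_MH = (3.6084 + 119.8924) / (22.2238 + 168.2870) = 123.5008 / 190.5108 = 0.64826

0.648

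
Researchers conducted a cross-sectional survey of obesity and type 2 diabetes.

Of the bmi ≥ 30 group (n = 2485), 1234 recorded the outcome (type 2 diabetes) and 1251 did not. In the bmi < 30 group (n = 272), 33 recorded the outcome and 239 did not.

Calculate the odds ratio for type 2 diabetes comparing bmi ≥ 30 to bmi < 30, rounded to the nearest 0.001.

7.144

From the description: a = 1234, b = 1251, c = 33, d = 239.
OR = (a·d)/(b·c) = (1234 × 239) / (1251 × 33) = 294926 / 41283 = 7.14401
The odds of type 2 diabetes are about 7.14 times as high in the bmi ≥ 30 group.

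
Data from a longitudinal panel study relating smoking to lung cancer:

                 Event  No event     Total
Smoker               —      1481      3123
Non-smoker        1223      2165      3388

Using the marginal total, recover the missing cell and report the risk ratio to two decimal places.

1.46

The missing cell is in the exposed row: 3123 − 1481 = 1642.
So a = 1642, b = 1481, c = 1223, d = 2165.
RR = [a/(a+b)] / [c/(c+d)] = (1642/3123) / (1223/3388) = 0.52578/0.36098 = 1.45653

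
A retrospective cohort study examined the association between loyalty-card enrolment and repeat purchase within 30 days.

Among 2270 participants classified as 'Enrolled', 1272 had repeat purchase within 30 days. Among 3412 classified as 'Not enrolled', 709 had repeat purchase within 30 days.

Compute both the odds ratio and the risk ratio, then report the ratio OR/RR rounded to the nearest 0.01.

1.80

From the description: a = 1272, b = 998, c = 709, d = 2703.
OR = (1272·2703)/(998·709) = 3438216/707582 = 4.85911
Risk in exposed = 1272/2270 = 0.56035; risk in unexposed = 709/3412 = 0.20780; RR = 2.69665
OR/RR = 4.85911 / 2.69665 = 1.80191
The outcome is not rare, so the OR lies further from 1 than the RR.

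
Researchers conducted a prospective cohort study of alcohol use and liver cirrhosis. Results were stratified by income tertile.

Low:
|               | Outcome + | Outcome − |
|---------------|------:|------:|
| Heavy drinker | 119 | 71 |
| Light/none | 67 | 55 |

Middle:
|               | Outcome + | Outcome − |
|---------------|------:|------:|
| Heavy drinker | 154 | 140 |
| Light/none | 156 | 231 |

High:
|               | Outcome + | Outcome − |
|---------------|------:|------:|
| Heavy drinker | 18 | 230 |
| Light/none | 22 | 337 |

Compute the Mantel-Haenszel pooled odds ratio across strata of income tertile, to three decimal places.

OR_MH = Σ(aᵢdᵢ/nᵢ) / Σ(bᵢcᵢ/nᵢ), where nᵢ is the stratum total.
Stratum 1 (Low): n = 312; a·d/n = 119·55/312 = 20.9776; b·c/n = 71·67/312 = 15.2468
Stratum 2 (Middle): n = 681; a·d/n = 154·231/681 = 52.2379; b·c/n = 140·156/681 = 32.0705
Stratum 3 (High): n = 607; a·d/n = 18·337/607 = 9.9934; b·c/n = 230·22/607 = 8.3361
OR_MH = (20.9776 + 52.2379 + 9.9934) / (15.2468 + 32.0705 + 8.3361) = 83.2089 / 55.6534 = 1.49513

1.495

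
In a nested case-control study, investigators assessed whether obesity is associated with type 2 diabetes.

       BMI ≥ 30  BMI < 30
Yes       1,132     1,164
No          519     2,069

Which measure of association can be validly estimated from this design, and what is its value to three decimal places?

Reading the table with exposure as columns: a = 1132 (BMI ≥ 30, case), b = 519 (BMI ≥ 30, non-case), c = 1164 (BMI < 30, case), d = 2069.
This is a nested case-control study: participants were sampled on outcome status, so risks in the source population cannot be estimated directly — relative risk is not valid here. The odds ratio is the appropriate measure.
OR = (a·d)/(b·c) = (1132 × 2069) / (519 × 1164) = 2342108 / 604116 = 3.87692

3.877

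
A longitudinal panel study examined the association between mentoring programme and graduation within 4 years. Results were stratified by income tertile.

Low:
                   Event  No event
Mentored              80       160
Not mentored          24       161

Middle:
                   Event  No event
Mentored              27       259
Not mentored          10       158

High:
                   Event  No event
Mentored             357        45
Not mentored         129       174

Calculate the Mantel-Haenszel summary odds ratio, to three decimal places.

OR_MH = Σ(aᵢdᵢ/nᵢ) / Σ(bᵢcᵢ/nᵢ), where nᵢ is the stratum total.
Stratum 1 (Low): n = 425; a·d/n = 80·161/425 = 30.3059; b·c/n = 160·24/425 = 9.0353
Stratum 2 (Middle): n = 454; a·d/n = 27·158/454 = 9.3965; b·c/n = 259·10/454 = 5.7048
Stratum 3 (High): n = 705; a·d/n = 357·174/705 = 88.1106; b·c/n = 45·129/705 = 8.2340
OR_MH = (30.3059 + 9.3965 + 88.1106) / (9.0353 + 5.7048 + 8.2340) = 127.8130 / 22.9742 = 5.56333

5.563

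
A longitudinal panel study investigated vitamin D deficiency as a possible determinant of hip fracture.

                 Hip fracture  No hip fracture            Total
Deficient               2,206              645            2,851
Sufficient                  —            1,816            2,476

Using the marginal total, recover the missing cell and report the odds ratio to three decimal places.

The missing cell is in the unexposed row: 2476 − 1816 = 660.
So a = 2206, b = 645, c = 660, d = 1816.
OR = (a·d)/(b·c) = (2206 × 1816) / (645 × 660) = 4006096 / 425700 = 9.41061

9.411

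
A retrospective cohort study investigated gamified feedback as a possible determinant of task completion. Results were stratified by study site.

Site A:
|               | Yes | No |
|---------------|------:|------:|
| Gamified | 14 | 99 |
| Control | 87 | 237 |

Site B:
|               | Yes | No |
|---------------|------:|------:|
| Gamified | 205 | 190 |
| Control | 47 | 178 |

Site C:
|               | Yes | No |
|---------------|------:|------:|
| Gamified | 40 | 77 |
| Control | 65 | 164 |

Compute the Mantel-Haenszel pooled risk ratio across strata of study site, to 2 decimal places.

RR_MH = Σ(aᵢ·n₀ᵢ/nᵢ) / Σ(cᵢ·n₁ᵢ/nᵢ), with n₁ᵢ = aᵢ+bᵢ (exposed), n₀ᵢ = cᵢ+dᵢ (unexposed), nᵢ = n₁ᵢ+n₀ᵢ.
Stratum 1 (Site A): n₁ = 113, n₀ = 324, n = 437; a·n₀/n = 14·324/437 = 10.3799; c·n₁/n = 87·113/437 = 22.4966
Stratum 2 (Site B): n₁ = 395, n₀ = 225, n = 620; a·n₀/n = 205·225/620 = 74.3952; c·n₁/n = 47·395/620 = 29.9435
Stratum 3 (Site C): n₁ = 117, n₀ = 229, n = 346; a·n₀/n = 40·229/346 = 26.4740; c·n₁/n = 65·117/346 = 21.9798
RR_MH = (10.3799 + 74.3952 + 26.4740) / (22.4966 + 29.9435 + 21.9798) = 111.2490 / 74.4199 = 1.49488

1.49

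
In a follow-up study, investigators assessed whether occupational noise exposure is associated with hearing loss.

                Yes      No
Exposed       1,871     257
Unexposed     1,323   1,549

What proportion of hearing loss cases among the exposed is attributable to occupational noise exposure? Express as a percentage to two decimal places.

Cells: a = 1871, b = 257, c = 1323, d = 1549.
Risk in exposed = 1871/2128 = 0.87923; risk in unexposed = 1323/2872 = 0.46065.
RR = 0.87923/0.46065 = 1.90865
AR% = (RR − 1)/RR × 100 = (1.90865 − 1)/1.90865 × 100 = 47.6070%

47.61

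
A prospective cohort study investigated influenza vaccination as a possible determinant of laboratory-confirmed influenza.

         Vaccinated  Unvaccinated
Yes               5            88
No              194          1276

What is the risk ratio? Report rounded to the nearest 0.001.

0.389

Reading the table with exposure as columns: a = 5 (Vaccinated, case), b = 194 (Vaccinated, non-case), c = 88 (Unvaccinated, case), d = 1276.
Risk in exposed = 5/199 = 0.02513; risk in unexposed = 88/1364 = 0.06452.
RR = 0.02513 / 0.06452 = 0.38945
The risk is 61% lower among the exposed than among the unexposed.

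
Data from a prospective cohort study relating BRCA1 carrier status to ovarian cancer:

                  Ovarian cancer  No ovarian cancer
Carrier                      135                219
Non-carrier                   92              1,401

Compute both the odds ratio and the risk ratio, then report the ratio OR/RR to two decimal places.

1.52

Cells: a = 135, b = 219, c = 92, d = 1401.
OR = (135·1401)/(219·92) = 189135/20148 = 9.38728
Risk in exposed = 135/354 = 0.38136; risk in unexposed = 92/1493 = 0.06162; RR = 6.18874
OR/RR = 9.38728 / 6.18874 = 1.51683
The outcome is not rare, so the OR lies further from 1 than the RR.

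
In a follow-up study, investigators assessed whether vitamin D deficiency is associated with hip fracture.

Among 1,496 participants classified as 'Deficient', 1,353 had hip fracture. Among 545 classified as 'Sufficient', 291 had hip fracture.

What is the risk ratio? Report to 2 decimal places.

From the description: a = 1353, b = 143, c = 291, d = 254.
Risk in exposed = 1353/1496 = 0.90441; risk in unexposed = 291/545 = 0.53394.
RR = 0.90441 / 0.53394 = 1.69383
The risk among the exposed is 1.69 times that among the unexposed.

1.69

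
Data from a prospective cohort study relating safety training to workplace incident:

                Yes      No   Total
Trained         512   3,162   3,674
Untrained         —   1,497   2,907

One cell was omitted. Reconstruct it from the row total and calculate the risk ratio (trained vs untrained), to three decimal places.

The missing cell is in the unexposed row: 2907 − 1497 = 1410.
So a = 512, b = 3162, c = 1410, d = 1497.
RR = [a/(a+b)] / [c/(c+d)] = (512/3674) / (1410/2907) = 0.13936/0.48504 = 0.28731

0.287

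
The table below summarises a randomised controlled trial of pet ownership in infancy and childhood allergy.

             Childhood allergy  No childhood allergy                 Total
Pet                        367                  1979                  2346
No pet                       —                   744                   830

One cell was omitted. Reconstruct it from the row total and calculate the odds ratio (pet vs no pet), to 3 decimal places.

1.604

The missing cell is in the unexposed row: 830 − 744 = 86.
So a = 367, b = 1979, c = 86, d = 744.
OR = (a·d)/(b·c) = (367 × 744) / (1979 × 86) = 273048 / 170194 = 1.60433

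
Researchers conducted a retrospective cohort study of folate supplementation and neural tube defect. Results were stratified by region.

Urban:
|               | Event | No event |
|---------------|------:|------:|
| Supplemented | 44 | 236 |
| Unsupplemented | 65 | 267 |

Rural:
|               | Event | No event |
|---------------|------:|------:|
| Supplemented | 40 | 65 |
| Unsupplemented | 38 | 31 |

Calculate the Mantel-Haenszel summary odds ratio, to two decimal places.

0.67

OR_MH = Σ(aᵢdᵢ/nᵢ) / Σ(bᵢcᵢ/nᵢ), where nᵢ is the stratum total.
Stratum 1 (Urban): n = 612; a·d/n = 44·267/612 = 19.1961; b·c/n = 236·65/612 = 25.0654
Stratum 2 (Rural): n = 174; a·d/n = 40·31/174 = 7.1264; b·c/n = 65·38/174 = 14.1954
OR_MH = (19.1961 + 7.1264) / (25.0654 + 14.1954) = 26.3225 / 39.2608 = 0.67045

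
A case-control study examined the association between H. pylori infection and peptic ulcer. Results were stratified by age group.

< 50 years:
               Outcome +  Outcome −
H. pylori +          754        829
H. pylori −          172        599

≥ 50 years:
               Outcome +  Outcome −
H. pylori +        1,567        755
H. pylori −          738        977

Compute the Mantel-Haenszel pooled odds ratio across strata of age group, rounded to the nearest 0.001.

2.876

OR_MH = Σ(aᵢdᵢ/nᵢ) / Σ(bᵢcᵢ/nᵢ), where nᵢ is the stratum total.
Stratum 1 (< 50 years): n = 2354; a·d/n = 754·599/2354 = 191.8632; b·c/n = 829·172/2354 = 60.5726
Stratum 2 (≥ 50 years): n = 4037; a·d/n = 1567·977/4037 = 379.2319; b·c/n = 755·738/4037 = 138.0208
OR_MH = (191.8632 + 379.2319) / (60.5726 + 138.0208) = 571.0951 / 198.5934 = 2.87570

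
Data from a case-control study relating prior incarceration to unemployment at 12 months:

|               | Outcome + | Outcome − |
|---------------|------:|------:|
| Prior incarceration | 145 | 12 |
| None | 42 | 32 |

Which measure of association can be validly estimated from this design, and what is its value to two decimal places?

Cells: a = 145, b = 12, c = 42, d = 32.
This is a case-control study: participants were sampled on outcome status, so risks in the source population cannot be estimated directly — relative risk is not valid here. The odds ratio is the appropriate measure.
OR = (a·d)/(b·c) = (145 × 32) / (12 × 42) = 4640 / 504 = 9.20635

9.21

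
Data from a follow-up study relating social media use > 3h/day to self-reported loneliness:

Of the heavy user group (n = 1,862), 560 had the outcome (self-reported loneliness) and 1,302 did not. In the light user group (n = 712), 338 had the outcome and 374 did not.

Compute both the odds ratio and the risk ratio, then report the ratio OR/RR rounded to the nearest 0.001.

From the description: a = 560, b = 1302, c = 338, d = 374.
OR = (560·374)/(1302·338) = 209440/440076 = 0.47592
Risk in exposed = 560/1862 = 0.30075; risk in unexposed = 338/712 = 0.47472; RR = 0.63354
OR/RR = 0.47592 / 0.63354 = 0.75121
The outcome is not rare, so the OR lies further from 1 than the RR.

0.751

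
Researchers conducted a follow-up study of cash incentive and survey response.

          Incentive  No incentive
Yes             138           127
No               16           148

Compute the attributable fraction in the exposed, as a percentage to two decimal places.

Reading the table with exposure as columns: a = 138 (Incentive, case), b = 16 (Incentive, non-case), c = 127 (No incentive, case), d = 148.
Risk in exposed = 138/154 = 0.89610; risk in unexposed = 127/275 = 0.46182.
RR = 0.89610/0.46182 = 1.94038
AR% = (RR − 1)/RR × 100 = (1.94038 − 1)/1.94038 × 100 = 48.4638%

48.46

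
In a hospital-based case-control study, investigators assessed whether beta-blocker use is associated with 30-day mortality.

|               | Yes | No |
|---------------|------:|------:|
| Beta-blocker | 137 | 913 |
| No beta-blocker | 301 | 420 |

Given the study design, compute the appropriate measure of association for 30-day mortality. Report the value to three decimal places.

0.209

Cells: a = 137, b = 913, c = 301, d = 420.
This is a hospital-based case-control study: participants were sampled on outcome status, so risks in the source population cannot be estimated directly — relative risk is not valid here. The odds ratio is the appropriate measure.
OR = (a·d)/(b·c) = (137 × 420) / (913 × 301) = 57540 / 274813 = 0.20938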